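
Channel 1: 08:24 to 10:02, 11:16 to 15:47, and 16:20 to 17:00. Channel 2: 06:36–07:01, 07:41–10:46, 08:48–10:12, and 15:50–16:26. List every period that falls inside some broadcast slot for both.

B, merged: 06:36-07:01, 07:41-10:46, 15:50-16:26.
08:24-10:02 meets the second set on 08:24-10:02.
11:16-15:47: no overlap with the second set.
16:20-17:00 meets the second set on 16:20-16:26.

08:24-10:02, 16:20-16:26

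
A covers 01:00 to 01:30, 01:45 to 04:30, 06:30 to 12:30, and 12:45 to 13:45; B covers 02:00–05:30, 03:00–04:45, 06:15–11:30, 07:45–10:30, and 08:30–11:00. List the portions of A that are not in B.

01:00–01:30, 01:45–02:00, 11:30–12:30, 12:45–13:45

Second set merges to 02:00–05:30, 06:15–11:30.
01:00–01:30: no B overlap → unchanged.
01:45–04:30 minus B → 01:45–02:00.
06:30–12:30 minus B → 11:30–12:30.
12:45–13:45: no B overlap → unchanged.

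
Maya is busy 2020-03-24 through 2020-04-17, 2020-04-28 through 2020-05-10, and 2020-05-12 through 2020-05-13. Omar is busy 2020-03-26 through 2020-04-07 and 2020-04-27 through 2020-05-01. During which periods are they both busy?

2020-03-24 through 2020-04-17 ∩ B → 2020-03-26 through 2020-04-07.
2020-04-28 through 2020-05-10 ∩ B → 2020-04-28 through 2020-05-01.
2020-05-12 through 2020-05-13 meets no B interval.

2020-03-26 through 2020-04-07, 2020-04-28 through 2020-05-01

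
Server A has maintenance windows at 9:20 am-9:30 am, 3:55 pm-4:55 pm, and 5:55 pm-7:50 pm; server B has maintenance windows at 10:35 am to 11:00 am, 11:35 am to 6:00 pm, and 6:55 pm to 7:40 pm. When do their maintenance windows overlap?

9:20 am-9:30 am: no overlap with the second set.
3:55 pm-4:55 pm meets the second set on 3:55 pm-4:55 pm.
5:55 pm-7:50 pm meets the second set on 5:55 pm-6:00 pm, 6:55 pm-7:40 pm.

3:55 pm-4:55 pm, 5:55 pm-6:00 pm, 6:55 pm-7:40 pm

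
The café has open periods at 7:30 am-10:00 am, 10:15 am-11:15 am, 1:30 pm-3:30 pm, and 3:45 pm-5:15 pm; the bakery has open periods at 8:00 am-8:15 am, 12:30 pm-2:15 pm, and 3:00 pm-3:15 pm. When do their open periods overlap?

7:30 am–10:00 am overlaps B on 8:00 am–8:15 am.
10:15 am–11:15 am falls entirely outside B.
1:30 pm–3:30 pm overlaps B on 1:30 pm–2:15 pm, 3:00 pm–3:15 pm.
3:45 pm–5:15 pm falls entirely outside B.

8:00 am–8:15 am, 1:30 pm–2:15 pm, 3:00 pm–3:15 pm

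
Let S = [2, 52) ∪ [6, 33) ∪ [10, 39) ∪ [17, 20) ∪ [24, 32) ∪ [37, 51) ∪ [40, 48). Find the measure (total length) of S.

50

Merged: [2, 52).
Length: 50.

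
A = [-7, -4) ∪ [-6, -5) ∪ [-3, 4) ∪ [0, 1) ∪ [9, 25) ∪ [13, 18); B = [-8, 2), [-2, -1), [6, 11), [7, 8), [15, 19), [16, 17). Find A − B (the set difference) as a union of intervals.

Merge the first list: [-7, -4), [-3, 4), [9, 25).
Merge the second list: [-8, 2), [6, 11), [15, 19).
[-7, -4): entirely removed.
[-3, 4) \ B = [2, 4).
[9, 25) \ B = [11, 15), [19, 25).

[2, 4) ∪ [11, 15) ∪ [19, 25)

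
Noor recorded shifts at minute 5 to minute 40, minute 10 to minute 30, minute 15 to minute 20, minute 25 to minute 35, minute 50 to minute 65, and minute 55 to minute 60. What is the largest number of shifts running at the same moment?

3

At minute 15, 3 of the intervals are simultaneously active.
No point has more.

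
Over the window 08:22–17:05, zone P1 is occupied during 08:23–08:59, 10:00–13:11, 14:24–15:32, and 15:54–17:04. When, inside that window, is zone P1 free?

Covered (merged): 08:23-08:59, 10:00-13:11, 14:24-15:32, 15:54-17:04.
Complement within 08:22-17:05: 08:22-08:23, 08:59-10:00, 13:11-14:24, 15:32-15:54, 17:04-17:05.

08:22-08:23, 08:59-10:00, 13:11-14:24, 15:32-15:54, 17:04-17:05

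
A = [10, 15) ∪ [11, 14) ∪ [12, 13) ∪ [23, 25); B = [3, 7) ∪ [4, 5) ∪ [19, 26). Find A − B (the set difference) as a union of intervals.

Merge the first list: [10, 15), [23, 25).
Merge the second list: [3, 7), [19, 26).
[10, 15): no B overlap → unchanged.
[23, 25): fully covered by B → removed.

[10, 15)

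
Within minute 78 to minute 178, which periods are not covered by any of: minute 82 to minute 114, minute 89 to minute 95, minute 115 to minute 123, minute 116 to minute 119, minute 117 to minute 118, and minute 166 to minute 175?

minute 78 to minute 82, minute 114 to minute 115, minute 123 to minute 166, minute 175 to minute 178

Covered (merged): minute 82 to minute 114, minute 115 to minute 123, minute 166 to minute 175.
Uncovered inside minute 78 to minute 178: minute 78 to minute 82, minute 114 to minute 115, minute 123 to minute 166, minute 175 to minute 178.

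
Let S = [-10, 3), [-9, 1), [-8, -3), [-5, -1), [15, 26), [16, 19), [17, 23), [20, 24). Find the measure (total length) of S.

24

Merged: [-10, 3), [15, 26).
Lengths: 13 + 11 = 24.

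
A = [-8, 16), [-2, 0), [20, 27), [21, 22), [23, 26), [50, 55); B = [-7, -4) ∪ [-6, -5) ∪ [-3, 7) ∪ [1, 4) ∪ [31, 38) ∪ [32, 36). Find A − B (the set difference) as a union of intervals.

[-8, -7) ∪ [-4, -3) ∪ [7, 16) ∪ [20, 27) ∪ [50, 55)

First set merges to [-8, 16), [20, 27), [50, 55).
Second set merges to [-7, -4), [-3, 7), [31, 38).
[-8, 16) minus B → [-8, -7), [-4, -3), [7, 16).
[20, 27): no B overlap → unchanged.
[50, 55): no B overlap → unchanged.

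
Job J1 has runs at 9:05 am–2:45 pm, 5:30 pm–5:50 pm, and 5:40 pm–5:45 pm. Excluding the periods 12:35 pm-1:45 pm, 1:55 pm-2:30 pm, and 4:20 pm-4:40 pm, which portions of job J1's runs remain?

9:05 am–12:35 pm, 1:45 pm–1:55 pm, 2:30 pm–2:45 pm, 5:30 pm–5:50 pm

A, merged: 9:05 am–2:45 pm, 5:30 pm–5:50 pm.
9:05 am–2:45 pm \ B = 9:05 am–12:35 pm, 1:45 pm–1:55 pm, 2:30 pm–2:45 pm.
5:30 pm–5:50 pm: nothing removed.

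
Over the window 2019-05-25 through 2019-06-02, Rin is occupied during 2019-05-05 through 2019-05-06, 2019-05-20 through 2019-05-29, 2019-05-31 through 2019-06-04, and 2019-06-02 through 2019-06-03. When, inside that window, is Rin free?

2019-05-30 through 2019-05-30

The merged coverage is 2019-05-05 through 2019-05-06, 2019-05-20 through 2019-05-29, 2019-05-31 through 2019-06-04.
Uncovered inside 2019-05-25 through 2019-06-02: 2019-05-30 through 2019-05-30.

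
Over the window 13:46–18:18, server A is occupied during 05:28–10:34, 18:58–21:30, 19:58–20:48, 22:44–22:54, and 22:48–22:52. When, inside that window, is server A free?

Covered (merged): 05:28–10:34, 18:58–21:30, 22:44–22:54.
Gaps within 13:46–18:18: 13:46–18:18.

13:46–18:18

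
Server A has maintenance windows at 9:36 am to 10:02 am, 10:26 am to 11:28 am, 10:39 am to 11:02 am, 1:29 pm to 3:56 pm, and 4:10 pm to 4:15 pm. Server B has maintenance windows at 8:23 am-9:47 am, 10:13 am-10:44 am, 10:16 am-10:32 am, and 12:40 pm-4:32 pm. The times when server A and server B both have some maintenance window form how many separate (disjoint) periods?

4

First set merges to 9:36 am-10:02 am, 10:26 am-11:28 am, 1:29 pm-3:56 pm, 4:10 pm-4:15 pm.
Second set merges to 8:23 am-9:47 am, 10:13 am-10:44 am, 12:40 pm-4:32 pm.
A ∩ B = 9:36 am-9:47 am, 10:26 am-10:44 am, 1:29 pm-3:56 pm, 4:10 pm-4:15 pm.
That is 4 disjoint pieces.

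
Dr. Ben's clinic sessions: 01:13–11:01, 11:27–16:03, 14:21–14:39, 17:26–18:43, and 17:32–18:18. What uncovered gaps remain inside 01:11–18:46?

01:11–01:13, 11:01–11:27, 16:03–17:26, 18:43–18:46

The merged coverage is 01:13–11:01, 11:27–16:03, 17:26–18:43.
Complement within 01:11–18:46: 01:11–01:13, 11:01–11:27, 16:03–17:26, 18:43–18:46.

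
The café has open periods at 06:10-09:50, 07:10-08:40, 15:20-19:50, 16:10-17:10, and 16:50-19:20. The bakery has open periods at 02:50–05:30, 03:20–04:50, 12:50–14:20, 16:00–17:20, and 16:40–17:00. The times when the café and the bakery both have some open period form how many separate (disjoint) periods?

A, merged: 06:10–09:50, 15:20–19:50.
B, merged: 02:50–05:30, 12:50–14:20, 16:00–17:20.
A ∩ B = 16:00–17:20.
That is 1 disjoint piece.

1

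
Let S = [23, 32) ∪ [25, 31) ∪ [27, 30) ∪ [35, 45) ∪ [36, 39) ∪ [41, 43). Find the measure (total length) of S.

19

Merged: [23, 32), [35, 45).
Lengths: 9 + 10 = 19.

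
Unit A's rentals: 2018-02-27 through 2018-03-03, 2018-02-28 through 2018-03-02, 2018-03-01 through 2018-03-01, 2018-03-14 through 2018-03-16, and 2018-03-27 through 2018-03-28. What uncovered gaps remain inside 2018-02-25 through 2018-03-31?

After merging, the occupied span is 2018-02-27 through 2018-03-03, 2018-03-14 through 2018-03-16, 2018-03-27 through 2018-03-28.
Uncovered inside 2018-02-25 through 2018-03-31: 2018-02-25 through 2018-02-26, 2018-03-04 through 2018-03-13, 2018-03-17 through 2018-03-26, 2018-03-29 through 2018-03-31.

2018-02-25 through 2018-02-26, 2018-03-04 through 2018-03-13, 2018-03-17 through 2018-03-26, 2018-03-29 through 2018-03-31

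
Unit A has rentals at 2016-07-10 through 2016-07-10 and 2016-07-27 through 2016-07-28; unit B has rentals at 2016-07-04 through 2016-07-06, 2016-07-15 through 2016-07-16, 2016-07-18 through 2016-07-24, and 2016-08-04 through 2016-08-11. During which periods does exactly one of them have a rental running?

A but not B: 2016-07-10 through 2016-07-10, 2016-07-27 through 2016-07-28.
B but not A: 2016-07-04 through 2016-07-06, 2016-07-15 through 2016-07-16, 2016-07-18 through 2016-07-24, 2016-08-04 through 2016-08-11.
Combining gives A △ B.

2016-07-04 through 2016-07-06, 2016-07-10 through 2016-07-10, 2016-07-15 through 2016-07-16, 2016-07-18 through 2016-07-24, 2016-07-27 through 2016-07-28, 2016-08-04 through 2016-08-11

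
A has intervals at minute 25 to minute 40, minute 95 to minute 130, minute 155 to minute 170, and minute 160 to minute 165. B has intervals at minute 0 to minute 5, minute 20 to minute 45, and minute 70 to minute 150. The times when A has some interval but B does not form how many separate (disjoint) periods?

First set merges to minute 25 to minute 40, minute 95 to minute 130, minute 155 to minute 170.
A \ B = minute 155 to minute 170.
That is 1 disjoint piece.

1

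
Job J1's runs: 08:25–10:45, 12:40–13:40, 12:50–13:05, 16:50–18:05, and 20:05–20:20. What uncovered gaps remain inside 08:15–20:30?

After merging, the occupied span is 08:25-10:45, 12:40-13:40, 16:50-18:05, 20:05-20:20.
Uncovered inside 08:15-20:30: 08:15-08:25, 10:45-12:40, 13:40-16:50, 18:05-20:05, 20:20-20:30.

08:15-08:25, 10:45-12:40, 13:40-16:50, 18:05-20:05, 20:20-20:30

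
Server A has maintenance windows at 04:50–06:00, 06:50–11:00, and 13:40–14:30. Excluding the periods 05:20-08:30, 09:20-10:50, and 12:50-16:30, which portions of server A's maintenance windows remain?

04:50–05:20, 08:30–09:20, 10:50–11:00

04:50–06:00 \ B = 04:50–05:20.
06:50–11:00 \ B = 08:30–09:20, 10:50–11:00.
13:40–14:30: entirely removed.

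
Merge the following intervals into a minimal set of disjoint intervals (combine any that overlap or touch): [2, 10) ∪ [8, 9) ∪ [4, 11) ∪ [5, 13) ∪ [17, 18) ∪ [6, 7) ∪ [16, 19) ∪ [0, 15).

Sort by start: [0, 15), [2, 10), [4, 11), [5, 13), [6, 7), [8, 9), [16, 19), [17, 18).
[2, 10) overlaps/touches [0, 15) → extend to [0, 15).
[4, 11) overlaps/touches [0, 15) → extend to [0, 15).
[5, 13) overlaps/touches [0, 15) → extend to [0, 15).
[6, 7) overlaps/touches [0, 15) → extend to [0, 15).
[8, 9) overlaps/touches [0, 15) → extend to [0, 15).
[16, 19) is disjoint → start new block.
[17, 18) overlaps/touches [16, 19) → extend to [16, 19).

[0, 15) ∪ [16, 19)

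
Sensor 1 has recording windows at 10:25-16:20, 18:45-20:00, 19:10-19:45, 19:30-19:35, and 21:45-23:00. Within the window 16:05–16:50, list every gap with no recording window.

16:20–16:50

After merging, the occupied span is 10:25–16:20, 18:45–20:00, 21:45–23:00.
Complement within 16:05–16:50: 16:20–16:50.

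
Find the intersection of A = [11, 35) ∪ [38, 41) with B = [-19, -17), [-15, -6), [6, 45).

[11, 35) ∪ [38, 41)

[11, 35) ∩ B → [11, 35).
[38, 41) ∩ B → [38, 41).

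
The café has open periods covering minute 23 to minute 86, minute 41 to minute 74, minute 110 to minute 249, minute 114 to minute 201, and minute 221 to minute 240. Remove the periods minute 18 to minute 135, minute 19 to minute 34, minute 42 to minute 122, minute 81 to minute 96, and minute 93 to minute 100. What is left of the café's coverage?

minute 135 to minute 249

Merge the first list: minute 23 to minute 86, minute 110 to minute 249.
Merge the second list: minute 18 to minute 135.
minute 23 to minute 86 lies entirely inside B → drops out.
minute 110 to minute 249 with B removed leaves minute 135 to minute 249.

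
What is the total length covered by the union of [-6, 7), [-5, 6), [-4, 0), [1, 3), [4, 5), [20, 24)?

Merged: [-6, 7), [20, 24).
Lengths: 13 + 4 = 17.

17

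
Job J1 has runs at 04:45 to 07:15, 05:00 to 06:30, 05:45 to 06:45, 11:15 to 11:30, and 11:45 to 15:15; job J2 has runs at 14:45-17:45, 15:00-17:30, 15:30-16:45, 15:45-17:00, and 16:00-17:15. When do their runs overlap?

A, merged: 04:45-07:15, 11:15-11:30, 11:45-15:15.
B, merged: 14:45-17:45.
04:45-07:15 meets no B interval.
11:15-11:30 meets no B interval.
11:45-15:15 ∩ B → 14:45-15:15.

14:45-15:15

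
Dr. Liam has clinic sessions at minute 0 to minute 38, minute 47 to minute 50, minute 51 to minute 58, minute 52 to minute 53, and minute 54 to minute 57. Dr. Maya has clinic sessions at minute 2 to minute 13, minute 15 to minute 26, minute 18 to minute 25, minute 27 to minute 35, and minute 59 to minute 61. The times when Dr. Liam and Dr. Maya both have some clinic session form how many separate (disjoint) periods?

3

First set merges to minute 0 to minute 38, minute 47 to minute 50, minute 51 to minute 58.
Second set merges to minute 2 to minute 13, minute 15 to minute 26, minute 27 to minute 35, minute 59 to minute 61.
A ∩ B = minute 2 to minute 13, minute 15 to minute 26, minute 27 to minute 35.
That is 3 disjoint pieces.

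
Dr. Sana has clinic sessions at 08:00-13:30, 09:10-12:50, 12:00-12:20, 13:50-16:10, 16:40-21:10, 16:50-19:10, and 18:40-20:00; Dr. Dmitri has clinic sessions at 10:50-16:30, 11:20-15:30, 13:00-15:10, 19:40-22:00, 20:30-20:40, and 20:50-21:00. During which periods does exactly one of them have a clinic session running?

First set merges to 08:00–13:30, 13:50–16:10, 16:40–21:10.
Second set merges to 10:50–16:30, 19:40–22:00.
A but not B: 08:00–10:50, 16:40–19:40.
B but not A: 13:30–13:50, 16:10–16:30, 21:10–22:00.
Combining gives A △ B.

08:00–10:50, 13:30–13:50, 16:10–16:30, 16:40–19:40, 21:10–22:00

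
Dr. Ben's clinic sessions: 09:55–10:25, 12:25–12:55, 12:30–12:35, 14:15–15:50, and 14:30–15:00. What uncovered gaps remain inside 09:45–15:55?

After merging, the occupied span is 09:55–10:25, 12:25–12:55, 14:15–15:50.
Gaps within 09:45–15:55: 09:45–09:55, 10:25–12:25, 12:55–14:15, 15:50–15:55.

09:45–09:55, 10:25–12:25, 12:55–14:15, 15:50–15:55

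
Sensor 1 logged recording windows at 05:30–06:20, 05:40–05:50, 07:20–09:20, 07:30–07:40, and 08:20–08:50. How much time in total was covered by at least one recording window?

2 h 50 min

Merged: 05:30–06:20, 07:20–09:20.
Lengths: 50 min + 2 h = 2 h 50 min.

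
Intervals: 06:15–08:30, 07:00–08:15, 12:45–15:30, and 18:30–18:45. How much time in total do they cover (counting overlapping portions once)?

5 h 15 min

Merged: 06:15–08:30, 12:45–15:30, 18:30–18:45.
Lengths: 2 h 15 min + 2 h 45 min + 15 min = 5 h 15 min.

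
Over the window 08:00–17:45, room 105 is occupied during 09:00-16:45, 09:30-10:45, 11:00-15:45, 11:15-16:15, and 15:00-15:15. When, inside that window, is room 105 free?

08:00–09:00, 16:45–17:45

The merged coverage is 09:00–16:45.
Complement within 08:00–17:45: 08:00–09:00, 16:45–17:45.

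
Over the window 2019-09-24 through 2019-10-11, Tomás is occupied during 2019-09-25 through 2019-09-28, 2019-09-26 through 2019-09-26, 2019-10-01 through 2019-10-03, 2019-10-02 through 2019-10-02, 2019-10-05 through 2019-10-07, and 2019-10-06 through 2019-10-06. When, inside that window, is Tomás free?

2019-09-24 through 2019-09-24, 2019-09-29 through 2019-09-30, 2019-10-04 through 2019-10-04, 2019-10-08 through 2019-10-11

The merged coverage is 2019-09-25 through 2019-09-28, 2019-10-01 through 2019-10-03, 2019-10-05 through 2019-10-07.
Complement within 2019-09-24 through 2019-10-11: 2019-09-24 through 2019-09-24, 2019-09-29 through 2019-09-30, 2019-10-04 through 2019-10-04, 2019-10-08 through 2019-10-11.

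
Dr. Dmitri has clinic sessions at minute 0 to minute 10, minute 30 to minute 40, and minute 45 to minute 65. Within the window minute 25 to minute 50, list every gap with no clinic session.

Covered (merged): minute 0 to minute 10, minute 30 to minute 40, minute 45 to minute 65.
Complement within minute 25 to minute 50: minute 25 to minute 30, minute 40 to minute 45.

minute 25 to minute 30, minute 40 to minute 45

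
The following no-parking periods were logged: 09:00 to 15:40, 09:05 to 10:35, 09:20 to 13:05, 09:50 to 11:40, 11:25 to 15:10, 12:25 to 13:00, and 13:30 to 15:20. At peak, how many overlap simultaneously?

At 09:50, 4 of the intervals are simultaneously active.
No point has more.

4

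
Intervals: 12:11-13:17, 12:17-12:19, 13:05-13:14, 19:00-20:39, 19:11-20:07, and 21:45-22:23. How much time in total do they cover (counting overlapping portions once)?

3 h 23 min

Merged: 12:11–13:17, 19:00–20:39, 21:45–22:23.
Lengths: 1 h 6 min + 1 h 39 min + 38 min = 3 h 23 min.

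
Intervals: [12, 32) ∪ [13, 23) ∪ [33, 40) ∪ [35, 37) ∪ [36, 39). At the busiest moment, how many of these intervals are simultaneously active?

Walk the sorted start/end points keeping a running depth.
The depth first hits 3 at 36.

3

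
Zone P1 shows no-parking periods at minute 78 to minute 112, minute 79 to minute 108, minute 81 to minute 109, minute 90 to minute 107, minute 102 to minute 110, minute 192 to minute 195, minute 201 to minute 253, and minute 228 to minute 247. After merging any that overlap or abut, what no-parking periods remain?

minute 79 to minute 108 overlaps/touches minute 78 to minute 112 → extend to minute 78 to minute 112.
minute 81 to minute 109 overlaps/touches minute 78 to minute 112 → extend to minute 78 to minute 112.
minute 90 to minute 107 overlaps/touches minute 78 to minute 112 → extend to minute 78 to minute 112.
minute 102 to minute 110 overlaps/touches minute 78 to minute 112 → extend to minute 78 to minute 112.
minute 192 to minute 195 is disjoint → start new block.
minute 201 to minute 253 is disjoint → start new block.
minute 228 to minute 247 overlaps/touches minute 201 to minute 253 → extend to minute 201 to minute 253.

minute 78 to minute 112, minute 192 to minute 195, minute 201 to minute 253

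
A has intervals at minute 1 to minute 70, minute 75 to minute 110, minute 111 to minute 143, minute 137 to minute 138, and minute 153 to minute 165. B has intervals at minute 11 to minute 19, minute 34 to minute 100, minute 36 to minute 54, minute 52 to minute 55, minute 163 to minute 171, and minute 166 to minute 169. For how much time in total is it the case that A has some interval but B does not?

77 minutes

First set merges to minute 1 to minute 70, minute 75 to minute 110, minute 111 to minute 143, minute 153 to minute 165.
Second set merges to minute 11 to minute 19, minute 34 to minute 100, minute 163 to minute 171.
A \ B = minute 1 to minute 11, minute 19 to minute 34, minute 100 to minute 110, minute 111 to minute 143, minute 153 to minute 163.
Total: 10 minutes + 15 minutes + 10 minutes + 32 minutes + 10 minutes = 77 minutes.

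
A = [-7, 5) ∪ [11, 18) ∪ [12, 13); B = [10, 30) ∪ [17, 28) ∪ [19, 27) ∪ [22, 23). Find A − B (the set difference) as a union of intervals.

[-7, 5)

First set merges to [-7, 5), [11, 18).
Second set merges to [10, 30).
[-7, 5) is untouched.
[11, 18) lies entirely inside B → drops out.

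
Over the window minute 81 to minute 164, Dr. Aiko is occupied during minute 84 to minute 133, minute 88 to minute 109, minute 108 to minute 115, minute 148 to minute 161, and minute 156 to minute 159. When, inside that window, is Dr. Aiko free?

After merging, the occupied span is minute 84 to minute 133, minute 148 to minute 161.
Uncovered inside minute 81 to minute 164: minute 81 to minute 84, minute 133 to minute 148, minute 161 to minute 164.

minute 81 to minute 84, minute 133 to minute 148, minute 161 to minute 164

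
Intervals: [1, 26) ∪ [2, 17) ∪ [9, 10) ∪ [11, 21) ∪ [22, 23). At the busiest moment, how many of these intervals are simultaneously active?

3

Walk the sorted start/end points keeping a running depth.
The depth first hits 3 at 9.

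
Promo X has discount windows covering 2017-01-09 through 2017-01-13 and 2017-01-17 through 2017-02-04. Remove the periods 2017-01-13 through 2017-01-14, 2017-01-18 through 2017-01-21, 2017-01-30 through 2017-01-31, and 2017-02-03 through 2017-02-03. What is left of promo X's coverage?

2017-01-09 through 2017-01-13 \ B = 2017-01-09 through 2017-01-12.
2017-01-17 through 2017-02-04 \ B = 2017-01-17 through 2017-01-17, 2017-01-22 through 2017-01-29, 2017-02-01 through 2017-02-02, 2017-02-04 through 2017-02-04.

2017-01-09 through 2017-01-12, 2017-01-17 through 2017-01-17, 2017-01-22 through 2017-01-29, 2017-02-01 through 2017-02-02, 2017-02-04 through 2017-02-04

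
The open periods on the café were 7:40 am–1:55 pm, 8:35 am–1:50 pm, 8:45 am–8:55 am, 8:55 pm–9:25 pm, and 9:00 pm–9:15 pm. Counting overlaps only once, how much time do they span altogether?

6 h 45 min

Merged: 7:40 am–1:55 pm, 8:55 pm–9:25 pm.
Lengths: 6 h 15 min + 30 min = 6 h 45 min.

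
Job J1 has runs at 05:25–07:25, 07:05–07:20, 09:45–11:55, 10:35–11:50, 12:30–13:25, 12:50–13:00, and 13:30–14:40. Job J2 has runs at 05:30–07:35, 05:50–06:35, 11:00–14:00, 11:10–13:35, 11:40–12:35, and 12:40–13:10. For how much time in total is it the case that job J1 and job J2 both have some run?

4 h 15 min

A, merged: 05:25–07:25, 09:45–11:55, 12:30–13:25, 13:30–14:40.
B, merged: 05:30–07:35, 11:00–14:00.
A ∩ B = 05:30–07:25, 11:00–11:55, 12:30–13:25, 13:30–14:00.
Total: 1 h 55 min + 55 min + 55 min + 30 min = 4 h 15 min.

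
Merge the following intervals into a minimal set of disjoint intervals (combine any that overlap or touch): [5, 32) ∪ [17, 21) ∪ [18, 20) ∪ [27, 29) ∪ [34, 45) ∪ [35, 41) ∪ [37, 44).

[17, 21) overlaps/touches [5, 32) → extend to [5, 32).
[18, 20) overlaps/touches [5, 32) → extend to [5, 32).
[27, 29) overlaps/touches [5, 32) → extend to [5, 32).
[34, 45) is disjoint → start new block.
[35, 41) overlaps/touches [34, 45) → extend to [34, 45).
[37, 44) overlaps/touches [34, 45) → extend to [34, 45).

[5, 32) ∪ [34, 45)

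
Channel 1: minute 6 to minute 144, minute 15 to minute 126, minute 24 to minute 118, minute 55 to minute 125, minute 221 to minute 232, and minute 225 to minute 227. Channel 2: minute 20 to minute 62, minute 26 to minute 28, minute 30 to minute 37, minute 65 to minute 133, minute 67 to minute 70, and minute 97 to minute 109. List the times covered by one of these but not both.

minute 6 to minute 20, minute 62 to minute 65, minute 133 to minute 144, minute 221 to minute 232

A, merged: minute 6 to minute 144, minute 221 to minute 232.
B, merged: minute 20 to minute 62, minute 65 to minute 133.
A \ B = minute 6 to minute 20, minute 62 to minute 65, minute 133 to minute 144, minute 221 to minute 232.
B \ A = none.
Union of the two gives the symmetric difference.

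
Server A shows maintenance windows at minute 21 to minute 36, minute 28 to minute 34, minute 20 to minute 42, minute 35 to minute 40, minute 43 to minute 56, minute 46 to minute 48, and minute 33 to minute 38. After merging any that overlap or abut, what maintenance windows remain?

Sort by start: minute 20 to minute 42, minute 21 to minute 36, minute 28 to minute 34, minute 33 to minute 38, minute 35 to minute 40, minute 43 to minute 56, minute 46 to minute 48.
minute 21 to minute 36 overlaps/touches minute 20 to minute 42 → extend to minute 20 to minute 42.
minute 28 to minute 34 overlaps/touches minute 20 to minute 42 → extend to minute 20 to minute 42.
minute 33 to minute 38 overlaps/touches minute 20 to minute 42 → extend to minute 20 to minute 42.
minute 35 to minute 40 overlaps/touches minute 20 to minute 42 → extend to minute 20 to minute 42.
minute 43 to minute 56 is disjoint → start new block.
minute 46 to minute 48 overlaps/touches minute 43 to minute 56 → extend to minute 43 to minute 56.

minute 20 to minute 42, minute 43 to minute 56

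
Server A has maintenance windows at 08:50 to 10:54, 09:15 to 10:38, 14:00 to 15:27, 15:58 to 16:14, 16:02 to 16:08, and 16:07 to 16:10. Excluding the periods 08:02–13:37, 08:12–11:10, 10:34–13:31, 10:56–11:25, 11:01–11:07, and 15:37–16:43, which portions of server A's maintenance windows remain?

14:00–15:27

A, merged: 08:50–10:54, 14:00–15:27, 15:58–16:14.
B, merged: 08:02–13:37, 15:37–16:43.
08:50–10:54: entirely removed.
14:00–15:27: nothing removed.
15:58–16:14: entirely removed.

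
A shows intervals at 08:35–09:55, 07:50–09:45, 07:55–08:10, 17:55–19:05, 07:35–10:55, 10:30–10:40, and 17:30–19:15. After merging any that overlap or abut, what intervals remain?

Sort by start: 07:35–10:55, 07:50–09:45, 07:55–08:10, 08:35–09:55, 10:30–10:40, 17:30–19:15, 17:55–19:05.
07:50–09:45 overlaps/touches 07:35–10:55 → extend to 07:35–10:55.
07:55–08:10 overlaps/touches 07:35–10:55 → extend to 07:35–10:55.
08:35–09:55 overlaps/touches 07:35–10:55 → extend to 07:35–10:55.
10:30–10:40 overlaps/touches 07:35–10:55 → extend to 07:35–10:55.
17:30–19:15 is disjoint → start new block.
17:55–19:05 overlaps/touches 17:30–19:15 → extend to 17:30–19:15.

07:35–10:55, 17:30–19:15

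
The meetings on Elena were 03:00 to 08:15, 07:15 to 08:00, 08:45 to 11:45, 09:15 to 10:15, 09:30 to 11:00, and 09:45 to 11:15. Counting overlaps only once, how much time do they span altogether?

Merged: 03:00-08:15, 08:45-11:45.
Lengths: 5 h 15 min + 3 h = 8 h 15 min.

8 h 15 min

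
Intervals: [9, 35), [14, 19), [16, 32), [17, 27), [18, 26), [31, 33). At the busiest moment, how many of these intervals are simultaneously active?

Sweep endpoints in order; track running count of active intervals.
Peak of 5 reached at 18.

5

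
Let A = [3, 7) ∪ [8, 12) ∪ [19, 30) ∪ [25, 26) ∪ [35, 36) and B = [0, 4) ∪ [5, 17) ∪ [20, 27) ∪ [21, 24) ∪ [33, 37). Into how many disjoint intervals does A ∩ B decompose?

5

Merge the first list: [3, 7), [8, 12), [19, 30), [35, 36).
Merge the second list: [0, 4), [5, 17), [20, 27), [33, 37).
A ∩ B = [3, 4), [5, 7), [8, 12), [20, 27), [35, 36).
That is 5 disjoint pieces.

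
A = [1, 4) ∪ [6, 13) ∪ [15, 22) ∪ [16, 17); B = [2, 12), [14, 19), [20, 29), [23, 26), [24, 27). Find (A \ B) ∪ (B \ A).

[1, 2) ∪ [4, 6) ∪ [12, 13) ∪ [14, 15) ∪ [19, 20) ∪ [22, 29)

Merge the first list: [1, 4), [6, 13), [15, 22).
Merge the second list: [2, 12), [14, 19), [20, 29).
Only in the first: [1, 2), [12, 13), [19, 20).
Only in the second: [4, 6), [14, 15), [22, 29).
Together these are the periods covered by exactly one.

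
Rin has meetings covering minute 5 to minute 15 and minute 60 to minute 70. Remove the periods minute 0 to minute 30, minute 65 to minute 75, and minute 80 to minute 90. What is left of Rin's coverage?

minute 60 to minute 65

minute 5 to minute 15: fully covered by B → removed.
minute 60 to minute 70 minus B → minute 60 to minute 65.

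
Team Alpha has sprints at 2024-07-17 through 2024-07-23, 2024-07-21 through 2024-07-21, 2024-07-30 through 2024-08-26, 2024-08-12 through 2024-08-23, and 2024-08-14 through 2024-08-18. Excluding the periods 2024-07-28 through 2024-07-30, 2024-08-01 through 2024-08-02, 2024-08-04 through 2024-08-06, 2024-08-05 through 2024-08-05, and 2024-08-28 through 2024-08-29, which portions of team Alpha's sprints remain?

2024-07-17 through 2024-07-23, 2024-07-31 through 2024-07-31, 2024-08-03 through 2024-08-03, 2024-08-07 through 2024-08-26

A, merged: 2024-07-17 through 2024-07-23, 2024-07-30 through 2024-08-26.
B, merged: 2024-07-28 through 2024-07-30, 2024-08-01 through 2024-08-02, 2024-08-04 through 2024-08-06, 2024-08-28 through 2024-08-29.
2024-07-17 through 2024-07-23: nothing removed.
2024-07-30 through 2024-08-26 \ B = 2024-07-31 through 2024-07-31, 2024-08-03 through 2024-08-03, 2024-08-07 through 2024-08-26.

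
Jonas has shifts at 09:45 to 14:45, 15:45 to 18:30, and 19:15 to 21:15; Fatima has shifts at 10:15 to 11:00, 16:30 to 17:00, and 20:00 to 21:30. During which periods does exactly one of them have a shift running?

A \ B = 09:45–10:15, 11:00–14:45, 15:45–16:30, 17:00–18:30, 19:15–20:00.
B \ A = 21:15–21:30.
Union of the two gives the symmetric difference.

09:45–10:15, 11:00–14:45, 15:45–16:30, 17:00–18:30, 19:15–20:00, 21:15–21:30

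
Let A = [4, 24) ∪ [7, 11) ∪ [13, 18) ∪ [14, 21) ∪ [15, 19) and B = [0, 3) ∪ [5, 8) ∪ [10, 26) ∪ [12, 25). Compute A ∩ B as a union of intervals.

First set merges to [4, 24).
Second set merges to [0, 3), [5, 8), [10, 26).
[4, 24) ∩ B → [5, 8), [10, 24).

[5, 8) ∪ [10, 24)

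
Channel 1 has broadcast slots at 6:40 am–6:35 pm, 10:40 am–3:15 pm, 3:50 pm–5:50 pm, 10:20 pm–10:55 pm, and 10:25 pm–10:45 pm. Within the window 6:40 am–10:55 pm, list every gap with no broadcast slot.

6:35 pm–10:20 pm

Covered (merged): 6:40 am–6:35 pm, 10:20 pm–10:55 pm.
Gaps within 6:40 am–10:55 pm: 6:35 pm–10:20 pm.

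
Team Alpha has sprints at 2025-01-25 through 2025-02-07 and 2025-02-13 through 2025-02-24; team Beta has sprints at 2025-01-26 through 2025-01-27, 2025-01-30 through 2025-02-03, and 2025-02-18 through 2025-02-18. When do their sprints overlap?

2025-01-26 through 2025-01-27, 2025-01-30 through 2025-02-03, 2025-02-18 through 2025-02-18

2025-01-25 through 2025-02-07 meets the second set on 2025-01-26 through 2025-01-27, 2025-01-30 through 2025-02-03.
2025-02-13 through 2025-02-24 meets the second set on 2025-02-18 through 2025-02-18.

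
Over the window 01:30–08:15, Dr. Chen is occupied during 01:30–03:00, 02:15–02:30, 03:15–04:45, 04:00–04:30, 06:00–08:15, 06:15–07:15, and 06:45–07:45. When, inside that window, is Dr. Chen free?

03:00–03:15, 04:45–06:00

The merged coverage is 01:30–03:00, 03:15–04:45, 06:00–08:15.
Uncovered inside 01:30–08:15: 03:00–03:15, 04:45–06:00.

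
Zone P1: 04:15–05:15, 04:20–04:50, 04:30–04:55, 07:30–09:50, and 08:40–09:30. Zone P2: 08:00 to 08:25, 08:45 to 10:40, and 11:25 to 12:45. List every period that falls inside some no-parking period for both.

08:00-08:25, 08:45-09:50

First set merges to 04:15-05:15, 07:30-09:50.
04:15-05:15: no overlap with the second set.
07:30-09:50 meets the second set on 08:00-08:25, 08:45-09:50.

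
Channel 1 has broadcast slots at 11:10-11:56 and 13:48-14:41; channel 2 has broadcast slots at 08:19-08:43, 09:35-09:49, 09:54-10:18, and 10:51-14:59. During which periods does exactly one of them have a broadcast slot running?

08:19–08:43, 09:35–09:49, 09:54–10:18, 10:51–11:10, 11:56–13:48, 14:41–14:59

Only in the first: none.
Only in the second: 08:19–08:43, 09:35–09:49, 09:54–10:18, 10:51–11:10, 11:56–13:48, 14:41–14:59.
Together these are the periods covered by exactly one.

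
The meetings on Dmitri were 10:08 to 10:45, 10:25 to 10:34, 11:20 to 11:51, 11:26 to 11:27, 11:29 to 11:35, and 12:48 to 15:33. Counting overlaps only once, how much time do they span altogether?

3 h 53 min

Merged: 10:08–10:45, 11:20–11:51, 12:48–15:33.
Lengths: 37 min + 31 min + 2 h 45 min = 3 h 53 min.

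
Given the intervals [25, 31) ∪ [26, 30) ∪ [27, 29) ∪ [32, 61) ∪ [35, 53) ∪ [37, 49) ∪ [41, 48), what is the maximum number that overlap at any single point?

4

Sweep endpoints in order; track running count of active intervals.
Peak of 4 reached at 41.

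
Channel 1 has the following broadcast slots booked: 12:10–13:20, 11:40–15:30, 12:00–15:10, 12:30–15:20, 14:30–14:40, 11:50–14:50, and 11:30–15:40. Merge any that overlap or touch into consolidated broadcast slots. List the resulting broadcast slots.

Sort by start: 11:30-15:40, 11:40-15:30, 11:50-14:50, 12:00-15:10, 12:10-13:20, 12:30-15:20, 14:30-14:40.
11:40-15:30 overlaps/touches 11:30-15:40 → extend to 11:30-15:40.
11:50-14:50 overlaps/touches 11:30-15:40 → extend to 11:30-15:40.
12:00-15:10 overlaps/touches 11:30-15:40 → extend to 11:30-15:40.
12:10-13:20 overlaps/touches 11:30-15:40 → extend to 11:30-15:40.
12:30-15:20 overlaps/touches 11:30-15:40 → extend to 11:30-15:40.
14:30-14:40 overlaps/touches 11:30-15:40 → extend to 11:30-15:40.

11:30-15:40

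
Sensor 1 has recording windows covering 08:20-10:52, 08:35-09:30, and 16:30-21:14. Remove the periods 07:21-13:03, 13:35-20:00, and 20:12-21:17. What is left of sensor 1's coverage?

20:00–20:12

First set merges to 08:20–10:52, 16:30–21:14.
08:20–10:52: entirely removed.
16:30–21:14 \ B = 20:00–20:12.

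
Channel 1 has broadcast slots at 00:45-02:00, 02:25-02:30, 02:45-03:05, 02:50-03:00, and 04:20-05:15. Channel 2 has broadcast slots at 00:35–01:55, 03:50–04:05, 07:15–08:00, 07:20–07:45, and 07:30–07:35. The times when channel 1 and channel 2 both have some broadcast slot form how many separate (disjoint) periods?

1

First set merges to 00:45-02:00, 02:25-02:30, 02:45-03:05, 04:20-05:15.
Second set merges to 00:35-01:55, 03:50-04:05, 07:15-08:00.
A ∩ B = 00:45-01:55.
That is 1 disjoint piece.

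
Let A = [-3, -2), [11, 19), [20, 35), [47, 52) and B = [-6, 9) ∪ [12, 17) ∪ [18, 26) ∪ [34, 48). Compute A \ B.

[-3, -2): fully covered by B → removed.
[11, 19) minus B → [11, 12), [17, 18).
[20, 35) minus B → [26, 34).
[47, 52) minus B → [48, 52).

[11, 12) ∪ [17, 18) ∪ [26, 34) ∪ [48, 52)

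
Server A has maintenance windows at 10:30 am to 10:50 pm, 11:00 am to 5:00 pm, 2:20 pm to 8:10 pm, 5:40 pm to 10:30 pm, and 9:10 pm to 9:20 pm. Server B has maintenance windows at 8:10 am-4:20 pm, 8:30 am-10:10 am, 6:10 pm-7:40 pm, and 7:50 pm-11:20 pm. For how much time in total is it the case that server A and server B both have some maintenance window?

A, merged: 10:30 am-10:50 pm.
B, merged: 8:10 am-4:20 pm, 6:10 pm-7:40 pm, 7:50 pm-11:20 pm.
A ∩ B = 10:30 am-4:20 pm, 6:10 pm-7:40 pm, 7:50 pm-10:50 pm.
Total: 5 h 50 min + 1 h 30 min + 3 h = 10 h 20 min.

10 h 20 min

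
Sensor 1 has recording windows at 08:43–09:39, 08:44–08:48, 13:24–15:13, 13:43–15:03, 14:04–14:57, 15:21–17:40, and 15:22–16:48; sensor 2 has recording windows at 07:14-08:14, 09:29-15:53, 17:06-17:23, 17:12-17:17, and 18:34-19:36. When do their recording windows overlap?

09:29–09:39, 13:24–15:13, 15:21–15:53, 17:06–17:23

First set merges to 08:43–09:39, 13:24–15:13, 15:21–17:40.
Second set merges to 07:14–08:14, 09:29–15:53, 17:06–17:23, 18:34–19:36.
08:43–09:39 overlaps B on 09:29–09:39.
13:24–15:13 overlaps B on 13:24–15:13.
15:21–17:40 overlaps B on 15:21–15:53, 17:06–17:23.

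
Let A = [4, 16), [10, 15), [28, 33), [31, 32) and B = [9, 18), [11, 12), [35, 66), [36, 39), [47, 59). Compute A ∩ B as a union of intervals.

[9, 16)

First set merges to [4, 16), [28, 33).
Second set merges to [9, 18), [35, 66).
[4, 16) ∩ B → [9, 16).
[28, 33) meets no B interval.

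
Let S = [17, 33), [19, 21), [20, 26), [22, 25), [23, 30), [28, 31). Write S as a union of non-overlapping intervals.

[19, 21) overlaps/touches [17, 33) → extend to [17, 33).
[20, 26) overlaps/touches [17, 33) → extend to [17, 33).
[22, 25) overlaps/touches [17, 33) → extend to [17, 33).
[23, 30) overlaps/touches [17, 33) → extend to [17, 33).
[28, 31) overlaps/touches [17, 33) → extend to [17, 33).

[17, 33)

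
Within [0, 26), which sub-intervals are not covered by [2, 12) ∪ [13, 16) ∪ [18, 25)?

After merging, the occupied span is [2, 12), [13, 16), [18, 25).
Uncovered inside [0, 26): [0, 2), [12, 13), [16, 18), [25, 26).

[0, 2) ∪ [12, 13) ∪ [16, 18) ∪ [25, 26)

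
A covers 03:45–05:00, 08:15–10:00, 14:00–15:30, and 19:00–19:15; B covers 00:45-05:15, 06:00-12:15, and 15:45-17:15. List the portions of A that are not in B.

03:45-05:00: entirely removed.
08:15-10:00: entirely removed.
14:00-15:30: nothing removed.
19:00-19:15: nothing removed.

14:00-15:30, 19:00-19:15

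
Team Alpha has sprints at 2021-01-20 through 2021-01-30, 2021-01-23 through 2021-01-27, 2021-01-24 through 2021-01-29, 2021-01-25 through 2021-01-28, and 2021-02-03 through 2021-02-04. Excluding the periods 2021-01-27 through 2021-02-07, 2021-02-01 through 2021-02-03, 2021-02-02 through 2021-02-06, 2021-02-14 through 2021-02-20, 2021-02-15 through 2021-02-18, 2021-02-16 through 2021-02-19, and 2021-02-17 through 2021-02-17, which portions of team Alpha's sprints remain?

2021-01-20 through 2021-01-26

A, merged: 2021-01-20 through 2021-01-30, 2021-02-03 through 2021-02-04.
B, merged: 2021-01-27 through 2021-02-07, 2021-02-14 through 2021-02-20.
2021-01-20 through 2021-01-30 \ B = 2021-01-20 through 2021-01-26.
2021-02-03 through 2021-02-04: entirely removed.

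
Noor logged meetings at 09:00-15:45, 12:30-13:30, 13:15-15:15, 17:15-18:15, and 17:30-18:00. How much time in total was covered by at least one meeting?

7 h 45 min

Merged: 09:00–15:45, 17:15–18:15.
Lengths: 6 h 45 min + 1 h = 7 h 45 min.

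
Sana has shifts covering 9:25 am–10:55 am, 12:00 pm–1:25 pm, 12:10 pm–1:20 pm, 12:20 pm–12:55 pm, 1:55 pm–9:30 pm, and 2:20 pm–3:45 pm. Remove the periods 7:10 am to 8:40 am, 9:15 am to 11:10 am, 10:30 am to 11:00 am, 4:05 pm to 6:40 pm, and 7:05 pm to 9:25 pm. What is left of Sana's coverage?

12:00 pm–1:25 pm, 1:55 pm–4:05 pm, 6:40 pm–7:05 pm, 9:25 pm–9:30 pm

A, merged: 9:25 am–10:55 am, 12:00 pm–1:25 pm, 1:55 pm–9:30 pm.
B, merged: 7:10 am–8:40 am, 9:15 am–11:10 am, 4:05 pm–6:40 pm, 7:05 pm–9:25 pm.
9:25 am–10:55 am: entirely removed.
12:00 pm–1:25 pm: nothing removed.
1:55 pm–9:30 pm \ B = 1:55 pm–4:05 pm, 6:40 pm–7:05 pm, 9:25 pm–9:30 pm.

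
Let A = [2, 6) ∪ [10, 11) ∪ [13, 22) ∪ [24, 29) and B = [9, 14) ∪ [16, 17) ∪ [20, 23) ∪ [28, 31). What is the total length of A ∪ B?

A ∪ B = [2, 6), [9, 23), [24, 31).
Total: 4 + 14 + 7 = 25.

25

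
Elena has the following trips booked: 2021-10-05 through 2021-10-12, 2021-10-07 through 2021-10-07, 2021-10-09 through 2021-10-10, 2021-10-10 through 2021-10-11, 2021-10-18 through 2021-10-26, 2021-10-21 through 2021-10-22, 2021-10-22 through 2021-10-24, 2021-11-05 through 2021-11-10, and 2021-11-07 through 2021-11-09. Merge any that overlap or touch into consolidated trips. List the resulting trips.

2021-10-05 through 2021-10-12, 2021-10-18 through 2021-10-26, 2021-11-05 through 2021-11-10

2021-10-07 through 2021-10-07 overlaps/touches 2021-10-05 through 2021-10-12 → extend to 2021-10-05 through 2021-10-12.
2021-10-09 through 2021-10-10 overlaps/touches 2021-10-05 through 2021-10-12 → extend to 2021-10-05 through 2021-10-12.
2021-10-10 through 2021-10-11 overlaps/touches 2021-10-05 through 2021-10-12 → extend to 2021-10-05 through 2021-10-12.
2021-10-18 through 2021-10-26 is disjoint → start new block.
2021-10-21 through 2021-10-22 overlaps/touches 2021-10-18 through 2021-10-26 → extend to 2021-10-18 through 2021-10-26.
2021-10-22 through 2021-10-24 overlaps/touches 2021-10-18 through 2021-10-26 → extend to 2021-10-18 through 2021-10-26.
2021-11-05 through 2021-11-10 is disjoint → start new block.
2021-11-07 through 2021-11-09 overlaps/touches 2021-11-05 through 2021-11-10 → extend to 2021-11-05 through 2021-11-10.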